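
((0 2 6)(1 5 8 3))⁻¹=(0 6 2)(1 3 8 5)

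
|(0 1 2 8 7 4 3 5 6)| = 9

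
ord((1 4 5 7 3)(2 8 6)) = 15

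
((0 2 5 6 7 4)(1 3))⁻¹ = (0 4 7 6 5 2)(1 3)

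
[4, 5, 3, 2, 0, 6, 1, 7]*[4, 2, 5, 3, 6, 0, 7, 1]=[6, 0, 3, 5, 4, 7, 2, 1]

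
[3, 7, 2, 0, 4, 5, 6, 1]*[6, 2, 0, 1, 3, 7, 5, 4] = [1, 4, 0, 6, 3, 7, 5, 2]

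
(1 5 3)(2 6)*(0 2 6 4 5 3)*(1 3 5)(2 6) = (0 6 2 4 1 5)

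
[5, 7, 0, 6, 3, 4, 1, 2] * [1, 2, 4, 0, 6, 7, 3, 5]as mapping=[0→7, 1→5, 2→1, 3→3, 4→0, 5→6, 6→2, 7→4]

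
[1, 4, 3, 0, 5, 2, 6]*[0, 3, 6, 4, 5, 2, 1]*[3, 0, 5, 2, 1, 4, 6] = [2, 4, 1, 3, 5, 6, 0]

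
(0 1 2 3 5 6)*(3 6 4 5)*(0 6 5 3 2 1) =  (2 5 4 3)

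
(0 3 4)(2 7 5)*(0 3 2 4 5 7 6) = (0 2 6)(3 5 4)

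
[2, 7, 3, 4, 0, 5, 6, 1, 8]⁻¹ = [4, 7, 0, 2, 3, 5, 6, 1, 8]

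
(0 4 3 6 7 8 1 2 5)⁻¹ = (0 5 2 1 8 7 6 3 4)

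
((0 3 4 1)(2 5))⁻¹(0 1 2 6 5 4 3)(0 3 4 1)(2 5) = (0 5 6 2 1 4 3)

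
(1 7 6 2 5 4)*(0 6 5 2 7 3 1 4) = (0 6 7 5)(1 3)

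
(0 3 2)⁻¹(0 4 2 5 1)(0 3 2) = (0 5 1 3 4)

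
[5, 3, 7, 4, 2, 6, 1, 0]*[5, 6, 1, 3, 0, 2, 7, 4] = [2, 3, 4, 0, 1, 7, 6, 5]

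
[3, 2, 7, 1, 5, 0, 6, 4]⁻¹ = [5, 3, 1, 0, 7, 4, 6, 2]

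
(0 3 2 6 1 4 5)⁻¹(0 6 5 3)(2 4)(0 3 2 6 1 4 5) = (0 2 3 1)(5 6)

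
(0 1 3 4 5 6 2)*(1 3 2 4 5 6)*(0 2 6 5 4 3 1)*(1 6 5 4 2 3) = (0 6 1 5)(2 3)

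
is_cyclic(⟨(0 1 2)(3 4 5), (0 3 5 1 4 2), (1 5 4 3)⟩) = no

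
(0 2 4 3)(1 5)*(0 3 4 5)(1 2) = (0 1)(2 5)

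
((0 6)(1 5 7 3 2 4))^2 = (1 7 2)(3 4 5)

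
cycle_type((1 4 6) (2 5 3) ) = 3^2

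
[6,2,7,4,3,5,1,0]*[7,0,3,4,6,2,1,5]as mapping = [0→1,1→3,2→5,3→6,4→4,5→2,6→0,7→7]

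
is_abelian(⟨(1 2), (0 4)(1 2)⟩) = yes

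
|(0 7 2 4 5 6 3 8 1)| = 9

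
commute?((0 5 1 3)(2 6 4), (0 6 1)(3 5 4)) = no:(0 5 1 3)(2 6 4)*(0 6 1)(3 5 4) = (0 4 2 1 5)(3 6), (0 6 1)(3 5 4)*(0 5 1 3)(2 6 4) = (0 4)(1 5 2 6 3)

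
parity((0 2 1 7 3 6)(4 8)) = even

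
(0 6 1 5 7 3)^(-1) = (0 3 7 5 1 6)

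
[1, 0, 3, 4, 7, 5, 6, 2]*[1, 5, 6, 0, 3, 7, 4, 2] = [5, 1, 0, 3, 2, 7, 4, 6] 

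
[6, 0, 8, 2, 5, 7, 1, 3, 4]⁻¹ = [1, 6, 3, 7, 8, 4, 0, 5, 2]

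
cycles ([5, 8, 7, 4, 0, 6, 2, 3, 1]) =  (0 5 6 2 7 3 4)(1 8)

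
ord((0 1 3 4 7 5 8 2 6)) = 9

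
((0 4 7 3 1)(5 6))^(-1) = (0 1 3 7 4)(5 6)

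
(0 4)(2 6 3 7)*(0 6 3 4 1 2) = (0 1 2 3 7)(4 6)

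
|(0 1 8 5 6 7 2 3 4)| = 9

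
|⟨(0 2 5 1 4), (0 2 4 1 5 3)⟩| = 720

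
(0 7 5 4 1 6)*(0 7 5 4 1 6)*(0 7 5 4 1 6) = (0 4)(1 7)(5 6)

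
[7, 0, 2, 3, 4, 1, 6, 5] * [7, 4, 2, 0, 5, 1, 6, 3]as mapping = [0→3, 1→7, 2→2, 3→0, 4→5, 5→4, 6→6, 7→1]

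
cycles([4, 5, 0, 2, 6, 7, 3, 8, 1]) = (0 4 6 3 2)(1 5 7 8)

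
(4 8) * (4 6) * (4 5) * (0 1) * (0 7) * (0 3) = (0 1 7 3) (4 8 6 5) 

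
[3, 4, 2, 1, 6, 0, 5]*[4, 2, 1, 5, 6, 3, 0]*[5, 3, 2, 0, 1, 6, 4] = [6, 4, 3, 2, 5, 1, 0]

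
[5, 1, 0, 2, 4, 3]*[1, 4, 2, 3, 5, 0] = [0, 4, 1, 2, 5, 3]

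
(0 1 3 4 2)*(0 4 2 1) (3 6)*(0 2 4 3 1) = (0 2 3 4) (1 6) 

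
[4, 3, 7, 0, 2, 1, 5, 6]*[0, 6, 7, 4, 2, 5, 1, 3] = [2, 4, 3, 0, 7, 6, 5, 1]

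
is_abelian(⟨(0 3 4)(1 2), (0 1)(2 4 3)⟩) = no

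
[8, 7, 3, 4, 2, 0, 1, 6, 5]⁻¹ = [5, 6, 4, 2, 3, 8, 7, 1, 0]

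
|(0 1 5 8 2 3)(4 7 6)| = 6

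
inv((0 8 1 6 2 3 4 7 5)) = (0 5 7 4 3 2 6 1 8)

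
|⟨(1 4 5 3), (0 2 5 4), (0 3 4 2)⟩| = 720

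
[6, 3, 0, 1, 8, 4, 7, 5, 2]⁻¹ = [2, 3, 8, 1, 5, 7, 0, 6, 4]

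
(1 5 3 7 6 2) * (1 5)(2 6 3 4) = (2 5 4)(3 7)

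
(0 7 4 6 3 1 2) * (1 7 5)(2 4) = (0 5 1 4 6 3 7 2)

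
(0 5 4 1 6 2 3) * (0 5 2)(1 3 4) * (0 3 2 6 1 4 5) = (0 6 3)(2 5 4)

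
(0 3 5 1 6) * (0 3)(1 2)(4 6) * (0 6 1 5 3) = (0 6)(1 4)(2 5)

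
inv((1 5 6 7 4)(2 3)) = (1 4 7 6 5)(2 3)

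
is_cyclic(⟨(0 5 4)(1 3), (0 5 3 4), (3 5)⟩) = no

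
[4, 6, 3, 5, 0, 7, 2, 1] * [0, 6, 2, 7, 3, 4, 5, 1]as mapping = [0→3, 1→5, 2→7, 3→4, 4→0, 5→1, 6→2, 7→6]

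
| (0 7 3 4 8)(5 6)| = 10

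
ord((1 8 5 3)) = 4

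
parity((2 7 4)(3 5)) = odd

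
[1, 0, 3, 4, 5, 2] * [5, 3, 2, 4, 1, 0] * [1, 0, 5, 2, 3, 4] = [2, 4, 3, 0, 1, 5]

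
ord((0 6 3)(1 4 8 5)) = 12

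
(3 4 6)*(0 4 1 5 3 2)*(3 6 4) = (0 3 1 5 6 2)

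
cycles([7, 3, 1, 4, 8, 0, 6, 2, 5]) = (0 7 2 1 3 4 8 5)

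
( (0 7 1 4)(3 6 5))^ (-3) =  (0 7 1 4)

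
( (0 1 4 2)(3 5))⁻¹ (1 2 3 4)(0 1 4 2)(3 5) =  (0 5 2 4)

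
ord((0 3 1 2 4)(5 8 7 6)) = 20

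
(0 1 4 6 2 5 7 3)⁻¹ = (0 3 7 5 2 6 4 1)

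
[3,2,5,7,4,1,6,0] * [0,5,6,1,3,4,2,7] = [1,6,4,7,3,5,2,0]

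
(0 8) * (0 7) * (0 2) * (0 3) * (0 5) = (0 8 7 2 3 5)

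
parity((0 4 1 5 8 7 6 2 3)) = even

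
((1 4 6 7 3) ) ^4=(1 3 7 6 4) 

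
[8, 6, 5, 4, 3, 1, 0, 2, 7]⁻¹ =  [6, 5, 7, 4, 3, 2, 1, 8, 0]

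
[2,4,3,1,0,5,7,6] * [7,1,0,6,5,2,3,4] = [0,5,6,1,7,2,4,3]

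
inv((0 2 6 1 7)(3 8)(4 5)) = (0 7 1 6 2)(3 8)(4 5)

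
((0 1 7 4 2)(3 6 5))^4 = (0 2 4 7 1)(3 6 5)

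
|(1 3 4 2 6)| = 5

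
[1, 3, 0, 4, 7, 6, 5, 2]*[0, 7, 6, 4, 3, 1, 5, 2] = [7, 4, 0, 3, 2, 5, 1, 6]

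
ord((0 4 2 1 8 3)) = 6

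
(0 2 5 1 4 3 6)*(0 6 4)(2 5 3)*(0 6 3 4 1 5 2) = (0 2 4)(1 6 3)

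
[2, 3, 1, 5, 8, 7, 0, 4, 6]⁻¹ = [6, 2, 0, 1, 7, 3, 8, 5, 4]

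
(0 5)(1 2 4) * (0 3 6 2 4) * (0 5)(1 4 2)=(1 2 5 3 6)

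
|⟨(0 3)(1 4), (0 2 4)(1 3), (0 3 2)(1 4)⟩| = 120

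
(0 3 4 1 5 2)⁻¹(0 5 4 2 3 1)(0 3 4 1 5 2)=(0 4 5 3 2 1)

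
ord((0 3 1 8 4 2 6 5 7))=9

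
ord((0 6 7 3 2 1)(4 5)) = 6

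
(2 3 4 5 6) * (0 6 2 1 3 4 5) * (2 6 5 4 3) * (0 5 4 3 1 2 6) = (0 4 5)(1 6 2)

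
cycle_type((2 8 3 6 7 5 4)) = 7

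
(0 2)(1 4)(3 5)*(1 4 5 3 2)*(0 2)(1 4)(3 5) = (0 4 1 3 5)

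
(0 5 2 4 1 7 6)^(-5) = (0 2 1 6 5 4 7)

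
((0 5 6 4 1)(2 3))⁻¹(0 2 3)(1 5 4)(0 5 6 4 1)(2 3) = (0 6 1)(2 5 3)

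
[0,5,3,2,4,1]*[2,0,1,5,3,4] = [2,4,5,1,3,0]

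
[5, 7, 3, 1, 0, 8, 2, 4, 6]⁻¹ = [4, 3, 6, 2, 7, 0, 8, 1, 5]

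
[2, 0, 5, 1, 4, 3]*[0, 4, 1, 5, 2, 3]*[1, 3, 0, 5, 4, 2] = [3, 1, 5, 4, 0, 2]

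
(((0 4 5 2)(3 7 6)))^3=(0 2 5 4)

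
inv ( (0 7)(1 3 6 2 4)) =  (0 7)(1 4 2 6 3)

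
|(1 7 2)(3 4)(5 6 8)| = 6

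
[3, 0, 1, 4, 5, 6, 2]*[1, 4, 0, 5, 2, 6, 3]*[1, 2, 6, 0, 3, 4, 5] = [4, 2, 3, 6, 5, 0, 1]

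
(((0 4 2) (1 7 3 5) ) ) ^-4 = (0 2 4) 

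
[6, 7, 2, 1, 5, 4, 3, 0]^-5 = [0, 1, 2, 3, 5, 4, 6, 7]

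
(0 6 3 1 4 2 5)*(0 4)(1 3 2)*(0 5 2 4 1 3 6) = (1 5)(3 6 4)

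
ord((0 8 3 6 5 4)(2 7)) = 6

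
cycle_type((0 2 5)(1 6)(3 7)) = 2^2.3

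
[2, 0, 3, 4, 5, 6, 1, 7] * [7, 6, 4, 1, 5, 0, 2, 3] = [4, 7, 1, 5, 0, 2, 6, 3]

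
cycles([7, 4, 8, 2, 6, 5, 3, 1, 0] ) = (0 7 1 4 6 3 2 8) 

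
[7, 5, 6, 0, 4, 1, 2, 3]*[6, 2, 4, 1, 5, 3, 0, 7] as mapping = [0→7, 1→3, 2→0, 3→6, 4→5, 5→2, 6→4, 7→1] 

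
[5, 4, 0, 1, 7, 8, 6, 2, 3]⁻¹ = [2, 3, 7, 8, 1, 0, 6, 4, 5]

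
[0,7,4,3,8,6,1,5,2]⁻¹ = [0,6,8,3,2,7,5,1,4]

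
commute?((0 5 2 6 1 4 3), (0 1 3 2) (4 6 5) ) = no:(0 5 2 6 1 4 3) * (0 1 3 2) (4 6 5) = (0 4 2 5) (1 6 3), (0 1 3 2) (4 6 5) * (0 5 2 6 1 4 3) = (0 4 1) (2 5 3 6) 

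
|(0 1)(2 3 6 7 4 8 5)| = 14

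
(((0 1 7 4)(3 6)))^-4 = ()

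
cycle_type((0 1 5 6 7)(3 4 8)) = 3.5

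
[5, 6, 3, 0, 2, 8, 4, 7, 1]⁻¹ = [3, 8, 4, 2, 6, 0, 1, 7, 5]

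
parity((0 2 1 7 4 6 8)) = even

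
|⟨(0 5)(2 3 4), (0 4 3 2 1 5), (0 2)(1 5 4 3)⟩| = 720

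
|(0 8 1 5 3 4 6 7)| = 8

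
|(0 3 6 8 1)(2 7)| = 10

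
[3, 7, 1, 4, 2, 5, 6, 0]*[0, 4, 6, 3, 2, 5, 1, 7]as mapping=[0→3, 1→7, 2→4, 3→2, 4→6, 5→5, 6→1, 7→0]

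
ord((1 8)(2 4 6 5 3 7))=6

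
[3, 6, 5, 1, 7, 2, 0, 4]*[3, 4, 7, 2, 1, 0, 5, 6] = [2, 5, 0, 4, 6, 7, 3, 1]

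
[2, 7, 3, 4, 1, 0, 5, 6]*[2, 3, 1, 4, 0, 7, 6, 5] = [1, 5, 4, 0, 3, 2, 7, 6]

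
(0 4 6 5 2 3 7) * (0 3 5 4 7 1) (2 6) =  (0 7 3 1) (2 5 6 4) 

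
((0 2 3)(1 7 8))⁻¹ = (0 3 2)(1 8 7)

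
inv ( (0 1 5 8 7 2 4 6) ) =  (0 6 4 2 7 8 5 1) 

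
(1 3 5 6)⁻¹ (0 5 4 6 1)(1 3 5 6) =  (0 6 4 1 3)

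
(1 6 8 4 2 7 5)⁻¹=(1 5 7 2 4 8 6)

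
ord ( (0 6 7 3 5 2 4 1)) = 8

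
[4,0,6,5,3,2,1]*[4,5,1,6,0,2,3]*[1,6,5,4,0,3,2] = [1,0,4,5,2,6,3]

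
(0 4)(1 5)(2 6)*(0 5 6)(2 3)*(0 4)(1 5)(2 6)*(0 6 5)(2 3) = (0 6 2 4 1 3 5)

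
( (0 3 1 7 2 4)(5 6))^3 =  (0 7)(1 4)(2 3)(5 6)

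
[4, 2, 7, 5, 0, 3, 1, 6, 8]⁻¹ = [4, 6, 1, 5, 0, 3, 7, 2, 8]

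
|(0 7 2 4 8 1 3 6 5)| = 9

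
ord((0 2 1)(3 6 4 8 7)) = 15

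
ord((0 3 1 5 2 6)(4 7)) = 6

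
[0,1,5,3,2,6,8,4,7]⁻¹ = [0,1,4,3,7,2,5,8,6]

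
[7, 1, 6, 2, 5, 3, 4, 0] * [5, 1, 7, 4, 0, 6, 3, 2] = [2, 1, 3, 7, 6, 4, 0, 5]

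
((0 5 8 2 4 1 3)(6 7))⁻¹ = (0 3 1 4 2 8 5)(6 7)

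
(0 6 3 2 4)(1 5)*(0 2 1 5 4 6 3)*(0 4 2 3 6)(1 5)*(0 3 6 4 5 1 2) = (0 4 6 5 2 3 1)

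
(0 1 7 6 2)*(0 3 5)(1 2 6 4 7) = (0 2 3 5)(4 7)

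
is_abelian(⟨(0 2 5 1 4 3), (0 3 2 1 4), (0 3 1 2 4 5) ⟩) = no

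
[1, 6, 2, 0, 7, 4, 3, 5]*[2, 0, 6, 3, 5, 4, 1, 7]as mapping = [0→0, 1→1, 2→6, 3→2, 4→7, 5→5, 6→3, 7→4]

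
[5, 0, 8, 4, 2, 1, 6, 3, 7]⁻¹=[1, 5, 4, 7, 3, 0, 6, 8, 2]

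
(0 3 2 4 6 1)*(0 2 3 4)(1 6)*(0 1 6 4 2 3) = (0 2 1 3)(4 6)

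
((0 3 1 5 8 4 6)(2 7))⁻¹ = (0 6 4 8 5 1 3)(2 7)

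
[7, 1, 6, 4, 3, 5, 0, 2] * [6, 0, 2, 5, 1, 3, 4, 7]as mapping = [0→7, 1→0, 2→4, 3→1, 4→5, 5→3, 6→6, 7→2]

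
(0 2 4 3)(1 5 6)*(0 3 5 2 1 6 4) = (0 1 2)(4 5)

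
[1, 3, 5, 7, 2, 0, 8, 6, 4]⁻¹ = [5, 0, 4, 1, 8, 2, 7, 3, 6]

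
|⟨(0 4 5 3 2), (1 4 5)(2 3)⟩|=720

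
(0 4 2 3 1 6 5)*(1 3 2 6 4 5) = (0 5)(1 4 6)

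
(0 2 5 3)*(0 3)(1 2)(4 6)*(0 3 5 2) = (0 1)(3 5)(4 6)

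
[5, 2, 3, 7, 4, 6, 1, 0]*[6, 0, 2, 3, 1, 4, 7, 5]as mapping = [0→4, 1→2, 2→3, 3→5, 4→1, 5→7, 6→0, 7→6]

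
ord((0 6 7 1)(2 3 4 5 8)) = 20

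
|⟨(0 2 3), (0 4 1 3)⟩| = 120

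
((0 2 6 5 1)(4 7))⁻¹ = (0 1 5 6 2)(4 7)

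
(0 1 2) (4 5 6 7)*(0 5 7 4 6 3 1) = (1 2 5 3) (4 7 6) 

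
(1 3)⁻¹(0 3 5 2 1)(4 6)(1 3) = (0 1 5 2 3)(4 6)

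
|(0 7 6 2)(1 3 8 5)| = 4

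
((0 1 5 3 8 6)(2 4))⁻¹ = (0 6 8 3 5 1)(2 4)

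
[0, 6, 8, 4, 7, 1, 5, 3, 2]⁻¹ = [0, 5, 8, 7, 3, 6, 1, 4, 2]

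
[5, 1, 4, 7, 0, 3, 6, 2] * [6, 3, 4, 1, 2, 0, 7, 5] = [0, 3, 2, 5, 6, 1, 7, 4]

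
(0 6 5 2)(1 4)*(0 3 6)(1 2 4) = (2 3 6 5 4)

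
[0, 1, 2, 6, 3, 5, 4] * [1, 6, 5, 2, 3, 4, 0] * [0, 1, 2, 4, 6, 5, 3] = [1, 3, 5, 0, 2, 6, 4]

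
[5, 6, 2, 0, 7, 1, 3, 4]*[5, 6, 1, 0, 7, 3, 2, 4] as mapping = [0→3, 1→2, 2→1, 3→5, 4→4, 5→6, 6→0, 7→7] 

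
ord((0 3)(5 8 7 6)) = 4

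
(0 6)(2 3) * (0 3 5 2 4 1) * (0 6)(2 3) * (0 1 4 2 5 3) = (0 1 6 5)(2 3)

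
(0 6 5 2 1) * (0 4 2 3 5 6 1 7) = (0 1 4 2 7)(3 5)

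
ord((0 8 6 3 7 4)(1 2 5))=6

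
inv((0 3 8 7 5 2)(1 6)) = (0 2 5 7 8 3)(1 6)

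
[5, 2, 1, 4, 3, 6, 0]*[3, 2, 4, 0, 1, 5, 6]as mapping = [0→5, 1→4, 2→2, 3→1, 4→0, 5→6, 6→3]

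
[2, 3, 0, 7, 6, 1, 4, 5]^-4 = [0, 1, 2, 3, 4, 5, 6, 7]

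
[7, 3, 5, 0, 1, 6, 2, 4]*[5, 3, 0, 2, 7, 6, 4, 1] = [1, 2, 6, 5, 3, 4, 0, 7]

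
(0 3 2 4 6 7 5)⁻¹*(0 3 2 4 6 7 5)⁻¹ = (0 7 4 3 5 6 2)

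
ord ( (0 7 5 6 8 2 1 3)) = 8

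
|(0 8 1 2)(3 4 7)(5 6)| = 12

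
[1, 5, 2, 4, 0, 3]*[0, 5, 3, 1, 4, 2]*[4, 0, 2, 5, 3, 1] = [1, 2, 5, 3, 4, 0]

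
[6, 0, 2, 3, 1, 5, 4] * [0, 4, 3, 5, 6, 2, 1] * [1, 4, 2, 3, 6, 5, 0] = [4, 1, 3, 5, 6, 2, 0]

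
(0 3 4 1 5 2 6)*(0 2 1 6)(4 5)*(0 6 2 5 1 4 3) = (1 3)(2 6 5 4)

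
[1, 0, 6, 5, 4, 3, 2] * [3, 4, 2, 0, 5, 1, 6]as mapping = [0→4, 1→3, 2→6, 3→1, 4→5, 5→0, 6→2]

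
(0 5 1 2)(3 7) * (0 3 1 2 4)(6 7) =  (0 5 2 3 6 7 1 4)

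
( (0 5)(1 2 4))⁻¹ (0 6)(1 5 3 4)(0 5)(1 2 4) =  (0 3 1 2)(5 6)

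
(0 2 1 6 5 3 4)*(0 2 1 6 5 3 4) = (0 1 5 4 2 6 3)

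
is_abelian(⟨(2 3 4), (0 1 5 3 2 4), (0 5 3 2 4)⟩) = no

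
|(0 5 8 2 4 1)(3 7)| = 6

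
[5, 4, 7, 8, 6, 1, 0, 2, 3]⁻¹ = [6, 5, 7, 8, 1, 0, 4, 2, 3]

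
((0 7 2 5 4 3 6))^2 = (0 2 4 6 7 5 3)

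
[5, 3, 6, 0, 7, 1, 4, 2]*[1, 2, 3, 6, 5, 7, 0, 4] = [7, 6, 0, 1, 4, 2, 5, 3]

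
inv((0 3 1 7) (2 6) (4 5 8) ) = (0 7 1 3) (2 6) (4 8 5) 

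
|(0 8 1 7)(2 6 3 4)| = 4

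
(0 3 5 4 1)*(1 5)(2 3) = (0 2 3 1)(4 5)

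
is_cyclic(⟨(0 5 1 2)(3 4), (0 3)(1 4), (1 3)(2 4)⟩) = no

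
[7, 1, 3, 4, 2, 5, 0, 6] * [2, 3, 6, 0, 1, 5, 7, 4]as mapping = [0→4, 1→3, 2→0, 3→1, 4→6, 5→5, 6→2, 7→7]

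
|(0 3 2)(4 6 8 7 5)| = 15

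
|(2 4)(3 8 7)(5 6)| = 6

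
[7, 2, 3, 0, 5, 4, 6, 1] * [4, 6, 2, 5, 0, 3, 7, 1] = [1, 2, 5, 4, 3, 0, 7, 6]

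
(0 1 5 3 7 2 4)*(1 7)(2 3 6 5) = (0 7 3 1 2 4)(5 6)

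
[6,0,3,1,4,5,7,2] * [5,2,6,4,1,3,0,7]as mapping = [0→0,1→5,2→4,3→2,4→1,5→3,6→7,7→6]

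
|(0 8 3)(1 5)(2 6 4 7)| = 12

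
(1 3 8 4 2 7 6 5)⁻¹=(1 5 6 7 2 4 8 3)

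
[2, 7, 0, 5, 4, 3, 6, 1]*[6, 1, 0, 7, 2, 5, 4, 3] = [0, 3, 6, 5, 2, 7, 4, 1]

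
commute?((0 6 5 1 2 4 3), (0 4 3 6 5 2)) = no:(0 6 5 1 2 4 3) * (0 4 3 6 5 2) = (0 5 1)(2 3 4 6), (0 4 3 6 5 2) * (0 6 5 1 2 4 3) = (0 3 5 4)(1 2 6)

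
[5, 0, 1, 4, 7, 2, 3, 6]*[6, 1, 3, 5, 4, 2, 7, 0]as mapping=[0→2, 1→6, 2→1, 3→4, 4→0, 5→3, 6→5, 7→7]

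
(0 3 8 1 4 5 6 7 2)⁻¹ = (0 2 7 6 5 4 1 8 3)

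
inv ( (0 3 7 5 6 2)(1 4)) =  (0 2 6 5 7 3)(1 4)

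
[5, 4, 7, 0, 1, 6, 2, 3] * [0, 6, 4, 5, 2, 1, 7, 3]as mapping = [0→1, 1→2, 2→3, 3→0, 4→6, 5→7, 6→4, 7→5]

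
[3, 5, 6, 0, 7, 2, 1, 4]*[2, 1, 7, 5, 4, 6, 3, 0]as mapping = [0→5, 1→6, 2→3, 3→2, 4→0, 5→7, 6→1, 7→4]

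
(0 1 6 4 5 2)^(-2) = (0 5 6)(1 2 4)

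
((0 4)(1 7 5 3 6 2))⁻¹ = (0 4)(1 2 6 3 5 7)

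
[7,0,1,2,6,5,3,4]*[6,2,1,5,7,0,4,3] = [3,6,2,1,4,0,5,7] 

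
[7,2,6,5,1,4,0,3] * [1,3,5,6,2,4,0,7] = [7,5,0,4,3,2,1,6]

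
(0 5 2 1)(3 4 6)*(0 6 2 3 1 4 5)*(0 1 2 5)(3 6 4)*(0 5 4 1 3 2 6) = (0 3 5)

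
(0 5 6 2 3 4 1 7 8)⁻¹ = (0 8 7 1 4 3 2 6 5)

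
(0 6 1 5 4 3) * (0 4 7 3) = (0 6 1 5 7 3 4)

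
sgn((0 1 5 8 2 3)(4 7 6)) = -1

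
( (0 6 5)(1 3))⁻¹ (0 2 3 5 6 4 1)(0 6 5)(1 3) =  (0 5 4 3 6 2 1)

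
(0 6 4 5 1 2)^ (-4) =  (0 4 1)(2 6 5)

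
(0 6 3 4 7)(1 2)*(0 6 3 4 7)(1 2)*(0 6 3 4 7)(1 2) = (0 4 6 7 3)(1 2)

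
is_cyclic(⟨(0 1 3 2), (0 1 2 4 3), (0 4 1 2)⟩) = no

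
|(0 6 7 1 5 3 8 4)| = 8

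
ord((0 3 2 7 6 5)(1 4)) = 6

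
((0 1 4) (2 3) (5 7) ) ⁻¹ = (0 4 1) (2 3) (5 7) 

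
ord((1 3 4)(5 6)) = 6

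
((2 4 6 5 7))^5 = ()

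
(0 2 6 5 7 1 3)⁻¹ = (0 3 1 7 5 6 2)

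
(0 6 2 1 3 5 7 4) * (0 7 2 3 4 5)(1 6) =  (0 1 4 7 5 2 6 3)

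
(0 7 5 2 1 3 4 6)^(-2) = (0 4 1 5)(2 7 6 3)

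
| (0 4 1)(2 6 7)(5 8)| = 6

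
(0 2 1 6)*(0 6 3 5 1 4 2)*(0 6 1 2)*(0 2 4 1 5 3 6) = (1 6 5 4 2)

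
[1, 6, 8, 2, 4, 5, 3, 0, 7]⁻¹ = [7, 0, 3, 6, 4, 5, 1, 8, 2]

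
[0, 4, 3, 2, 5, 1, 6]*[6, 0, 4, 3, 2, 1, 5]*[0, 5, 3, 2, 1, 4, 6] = [6, 3, 2, 1, 5, 0, 4]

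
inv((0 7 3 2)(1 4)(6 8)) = (0 2 3 7)(1 4)(6 8)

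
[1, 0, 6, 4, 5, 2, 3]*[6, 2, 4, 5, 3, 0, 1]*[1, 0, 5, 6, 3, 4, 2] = [5, 2, 0, 6, 1, 3, 4]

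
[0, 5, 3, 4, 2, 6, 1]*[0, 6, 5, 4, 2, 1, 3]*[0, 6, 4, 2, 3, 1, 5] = [0, 6, 3, 4, 1, 2, 5]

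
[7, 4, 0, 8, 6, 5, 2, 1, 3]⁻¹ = [2, 7, 6, 8, 1, 5, 4, 0, 3]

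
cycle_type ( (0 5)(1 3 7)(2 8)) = 2^2.3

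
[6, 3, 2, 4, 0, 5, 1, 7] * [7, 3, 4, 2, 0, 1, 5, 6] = [5, 2, 4, 0, 7, 1, 3, 6]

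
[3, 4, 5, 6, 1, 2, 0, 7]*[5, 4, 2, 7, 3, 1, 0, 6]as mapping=[0→7, 1→3, 2→1, 3→0, 4→4, 5→2, 6→5, 7→6]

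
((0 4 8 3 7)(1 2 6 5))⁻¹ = (0 7 3 8 4)(1 5 6 2)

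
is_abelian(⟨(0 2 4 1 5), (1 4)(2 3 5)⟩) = no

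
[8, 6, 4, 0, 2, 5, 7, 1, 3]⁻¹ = [3, 7, 4, 8, 2, 5, 1, 6, 0]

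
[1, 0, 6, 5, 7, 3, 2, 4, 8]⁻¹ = [1, 0, 6, 5, 7, 3, 2, 4, 8]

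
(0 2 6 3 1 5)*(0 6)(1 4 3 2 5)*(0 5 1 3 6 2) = (0 1 3 4 6)(2 5)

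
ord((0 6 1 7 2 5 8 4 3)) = 9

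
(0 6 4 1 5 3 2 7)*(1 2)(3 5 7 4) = (0 6 3 1 7)(2 4)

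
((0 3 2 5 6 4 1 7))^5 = (0 4 2 7 6 3 1 5)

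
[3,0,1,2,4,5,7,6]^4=[0,1,2,3,4,5,6,7]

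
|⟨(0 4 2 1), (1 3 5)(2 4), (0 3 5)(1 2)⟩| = 720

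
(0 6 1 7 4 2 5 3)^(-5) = (0 7 5 6 4 3 1 2)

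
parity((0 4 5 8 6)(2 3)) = odd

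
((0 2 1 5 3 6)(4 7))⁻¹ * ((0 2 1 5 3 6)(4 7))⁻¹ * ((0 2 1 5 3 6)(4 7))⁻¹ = (0 5)(1 6)(2 3)(4 7)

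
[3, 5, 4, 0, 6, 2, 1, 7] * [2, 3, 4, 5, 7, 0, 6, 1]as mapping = [0→5, 1→0, 2→7, 3→2, 4→6, 5→4, 6→3, 7→1]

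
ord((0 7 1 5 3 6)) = 6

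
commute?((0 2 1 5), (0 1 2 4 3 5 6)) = no:(0 2 1 5)*(0 1 2 4 3 5 6) = (0 4 3 5 1 6), (0 1 2 4 3 5 6)*(0 2 1 5) = (0 5 6 2 4 3)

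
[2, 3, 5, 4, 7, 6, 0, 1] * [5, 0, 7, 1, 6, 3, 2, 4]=[7, 1, 3, 6, 4, 2, 5, 0]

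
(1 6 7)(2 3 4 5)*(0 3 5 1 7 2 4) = (0 3)(1 6 2 5 4)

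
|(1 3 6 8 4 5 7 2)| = 8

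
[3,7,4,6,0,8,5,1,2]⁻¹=[4,7,8,0,2,6,3,1,5]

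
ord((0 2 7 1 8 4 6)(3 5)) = 14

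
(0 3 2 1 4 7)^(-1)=(0 7 4 1 2 3)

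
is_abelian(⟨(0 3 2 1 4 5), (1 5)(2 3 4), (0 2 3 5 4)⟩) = no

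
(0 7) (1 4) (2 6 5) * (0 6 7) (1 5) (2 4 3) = (1 3 2 7 6) (4 5) 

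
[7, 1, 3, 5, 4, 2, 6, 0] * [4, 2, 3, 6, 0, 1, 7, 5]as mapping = [0→5, 1→2, 2→6, 3→1, 4→0, 5→3, 6→7, 7→4]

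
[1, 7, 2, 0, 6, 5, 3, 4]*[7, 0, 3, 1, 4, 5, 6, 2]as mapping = [0→0, 1→2, 2→3, 3→7, 4→6, 5→5, 6→1, 7→4]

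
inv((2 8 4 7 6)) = (2 6 7 4 8)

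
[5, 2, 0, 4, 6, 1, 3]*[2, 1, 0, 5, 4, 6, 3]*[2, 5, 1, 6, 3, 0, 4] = [4, 2, 1, 3, 6, 5, 0]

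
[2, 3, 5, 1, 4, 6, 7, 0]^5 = [0, 3, 2, 1, 4, 5, 6, 7]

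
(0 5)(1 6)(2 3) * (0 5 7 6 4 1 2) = (0 7 6 2 3)(1 4)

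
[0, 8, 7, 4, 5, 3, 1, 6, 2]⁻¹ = [0, 6, 8, 5, 3, 4, 7, 2, 1]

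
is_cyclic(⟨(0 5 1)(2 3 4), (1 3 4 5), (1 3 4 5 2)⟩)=no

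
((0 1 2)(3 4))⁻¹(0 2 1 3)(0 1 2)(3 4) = (0 2 4 1)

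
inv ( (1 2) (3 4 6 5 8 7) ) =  (1 2) (3 7 8 5 6 4) 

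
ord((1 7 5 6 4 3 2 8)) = 8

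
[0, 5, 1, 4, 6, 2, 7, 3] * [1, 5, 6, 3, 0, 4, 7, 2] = [1, 4, 5, 0, 7, 6, 2, 3]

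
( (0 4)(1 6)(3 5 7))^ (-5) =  (0 4)(1 6)(3 5 7)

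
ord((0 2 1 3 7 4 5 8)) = 8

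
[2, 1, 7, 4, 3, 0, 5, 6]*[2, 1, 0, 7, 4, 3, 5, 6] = [0, 1, 6, 4, 7, 2, 3, 5]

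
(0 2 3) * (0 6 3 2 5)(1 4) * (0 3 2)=(0 5 3 6 2)(1 4)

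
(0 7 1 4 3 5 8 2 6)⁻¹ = (0 6 2 8 5 3 4 1 7)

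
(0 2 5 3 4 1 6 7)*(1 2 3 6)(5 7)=(0 3 4 2 7)(5 6)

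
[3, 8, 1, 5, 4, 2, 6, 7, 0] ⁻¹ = [8, 2, 5, 0, 4, 3, 6, 7, 1] 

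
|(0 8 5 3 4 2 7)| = 7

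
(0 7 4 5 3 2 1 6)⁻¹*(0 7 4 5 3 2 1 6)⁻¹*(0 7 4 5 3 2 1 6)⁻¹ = (0 2 4 6 3 7 1 5)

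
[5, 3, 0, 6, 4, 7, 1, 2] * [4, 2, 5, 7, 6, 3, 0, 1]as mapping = [0→3, 1→7, 2→4, 3→0, 4→6, 5→1, 6→2, 7→5]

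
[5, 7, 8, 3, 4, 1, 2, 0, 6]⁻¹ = [7, 5, 6, 3, 4, 0, 8, 1, 2]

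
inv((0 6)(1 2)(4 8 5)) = (0 6)(1 2)(4 5 8)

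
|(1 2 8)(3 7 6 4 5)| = 15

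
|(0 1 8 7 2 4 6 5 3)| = 9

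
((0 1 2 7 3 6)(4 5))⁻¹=(0 6 3 7 2 1)(4 5)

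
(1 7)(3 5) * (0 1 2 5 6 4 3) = (0 1 7 2 5)(3 6 4)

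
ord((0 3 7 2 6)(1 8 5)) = 15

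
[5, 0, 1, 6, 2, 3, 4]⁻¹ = [1, 2, 4, 5, 6, 0, 3]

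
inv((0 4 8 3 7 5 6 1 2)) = (0 2 1 6 5 7 3 8 4)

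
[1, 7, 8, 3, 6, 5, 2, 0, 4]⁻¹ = [7, 0, 6, 3, 8, 5, 4, 1, 2]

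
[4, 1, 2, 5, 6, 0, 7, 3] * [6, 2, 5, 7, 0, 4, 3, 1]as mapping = [0→0, 1→2, 2→5, 3→4, 4→3, 5→6, 6→1, 7→7]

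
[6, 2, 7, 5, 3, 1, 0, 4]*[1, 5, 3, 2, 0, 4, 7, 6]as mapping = [0→7, 1→3, 2→6, 3→4, 4→2, 5→5, 6→1, 7→0]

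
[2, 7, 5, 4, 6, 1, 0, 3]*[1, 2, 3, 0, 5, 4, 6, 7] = [3, 7, 4, 5, 6, 2, 1, 0]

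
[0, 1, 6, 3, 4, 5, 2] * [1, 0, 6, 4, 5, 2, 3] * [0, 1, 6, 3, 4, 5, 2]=[1, 0, 3, 4, 5, 6, 2]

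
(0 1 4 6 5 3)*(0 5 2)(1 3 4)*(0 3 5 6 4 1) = (0 5 1)(2 3 6)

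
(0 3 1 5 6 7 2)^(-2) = (0 7 5 3 2 6 1)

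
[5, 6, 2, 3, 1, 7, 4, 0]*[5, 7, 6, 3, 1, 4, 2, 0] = [4, 2, 6, 3, 7, 0, 1, 5]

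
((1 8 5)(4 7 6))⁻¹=(1 5 8)(4 6 7)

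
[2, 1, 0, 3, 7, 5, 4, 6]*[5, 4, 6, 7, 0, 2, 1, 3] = [6, 4, 5, 7, 3, 2, 0, 1]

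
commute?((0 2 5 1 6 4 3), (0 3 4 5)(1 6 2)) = no:(0 2 5 1 6 4 3)*(0 3 4 5)(1 6 2) = (0 1 2)(5 6), (0 3 4 5)(1 6 2)*(0 2 5 1 6 4 3) = (1 4)(2 6 5)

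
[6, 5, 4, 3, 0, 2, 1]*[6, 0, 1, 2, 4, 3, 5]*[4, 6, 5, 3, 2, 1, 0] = [1, 3, 2, 5, 0, 6, 4]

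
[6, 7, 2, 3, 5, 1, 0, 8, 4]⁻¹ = [6, 5, 2, 3, 8, 4, 0, 1, 7]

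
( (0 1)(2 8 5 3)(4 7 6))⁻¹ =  (0 1)(2 3 5 8)(4 6 7)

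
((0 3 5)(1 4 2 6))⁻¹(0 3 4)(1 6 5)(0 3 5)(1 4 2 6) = (0 4 1)(2 3 5)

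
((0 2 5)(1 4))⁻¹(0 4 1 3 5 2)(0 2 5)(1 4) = (0 5 2 1 4 3)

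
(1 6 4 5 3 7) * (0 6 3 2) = (0 6 4 5 2) (1 3 7) 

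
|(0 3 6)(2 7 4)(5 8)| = 6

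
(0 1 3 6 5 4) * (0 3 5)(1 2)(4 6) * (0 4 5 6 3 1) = (0 2)(1 6 4)(3 5)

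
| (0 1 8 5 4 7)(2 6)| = 6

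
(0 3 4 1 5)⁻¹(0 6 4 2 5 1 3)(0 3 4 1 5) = (0 5 4 3 6 1 2)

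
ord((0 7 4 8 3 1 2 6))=8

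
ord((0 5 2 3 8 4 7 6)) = 8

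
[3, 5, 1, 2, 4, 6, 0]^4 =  [5, 3, 0, 6, 4, 2, 1]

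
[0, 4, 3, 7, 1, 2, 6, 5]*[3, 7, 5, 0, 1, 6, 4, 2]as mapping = [0→3, 1→1, 2→0, 3→2, 4→7, 5→5, 6→4, 7→6]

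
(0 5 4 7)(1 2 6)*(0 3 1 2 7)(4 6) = (0 5 6 2 4)(1 7 3)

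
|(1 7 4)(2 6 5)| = 3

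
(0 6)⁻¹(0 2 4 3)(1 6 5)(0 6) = (0 5 1)(2 4 3 6)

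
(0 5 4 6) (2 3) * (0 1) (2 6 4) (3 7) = (0 5 2 7 3 6 1) 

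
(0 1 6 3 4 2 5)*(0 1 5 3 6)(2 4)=(0 5 1)(2 3)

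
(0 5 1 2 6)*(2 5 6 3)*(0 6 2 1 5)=(0 2 3 1) 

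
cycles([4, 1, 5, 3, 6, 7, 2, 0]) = (0 4 6 2 5 7)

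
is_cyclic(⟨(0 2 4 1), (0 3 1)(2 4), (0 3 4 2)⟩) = no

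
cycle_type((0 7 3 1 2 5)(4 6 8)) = 3.6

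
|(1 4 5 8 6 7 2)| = 7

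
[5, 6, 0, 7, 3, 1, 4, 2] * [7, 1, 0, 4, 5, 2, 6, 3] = [2, 6, 7, 3, 4, 1, 5, 0]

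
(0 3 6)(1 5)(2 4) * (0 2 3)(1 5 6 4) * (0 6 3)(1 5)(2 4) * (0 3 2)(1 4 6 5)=(0 5 4 3)(1 2)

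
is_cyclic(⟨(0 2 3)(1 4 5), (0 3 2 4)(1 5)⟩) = no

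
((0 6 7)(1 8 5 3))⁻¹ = (0 7 6)(1 3 5 8)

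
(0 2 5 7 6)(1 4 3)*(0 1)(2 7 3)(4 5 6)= (0 7 4 2 6 1 5 3)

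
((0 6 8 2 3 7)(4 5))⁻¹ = (0 7 3 2 8 6)(4 5)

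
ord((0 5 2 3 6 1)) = 6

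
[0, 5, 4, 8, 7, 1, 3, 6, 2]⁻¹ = [0, 5, 8, 6, 2, 1, 7, 4, 3]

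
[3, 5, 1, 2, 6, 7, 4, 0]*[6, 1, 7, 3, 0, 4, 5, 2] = [3, 4, 1, 7, 5, 2, 0, 6]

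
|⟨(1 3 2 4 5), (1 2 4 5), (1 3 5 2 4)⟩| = 120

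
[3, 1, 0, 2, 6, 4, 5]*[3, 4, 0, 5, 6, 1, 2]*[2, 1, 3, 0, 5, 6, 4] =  [6, 5, 0, 2, 3, 4, 1]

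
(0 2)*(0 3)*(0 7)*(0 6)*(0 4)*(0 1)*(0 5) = (0 2 3 7 6 4 1 5)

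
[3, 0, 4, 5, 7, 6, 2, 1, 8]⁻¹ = [1, 7, 6, 0, 2, 3, 5, 4, 8]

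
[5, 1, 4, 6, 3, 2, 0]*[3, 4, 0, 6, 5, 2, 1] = [2, 4, 5, 1, 6, 0, 3]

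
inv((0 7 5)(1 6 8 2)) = (0 5 7)(1 2 8 6)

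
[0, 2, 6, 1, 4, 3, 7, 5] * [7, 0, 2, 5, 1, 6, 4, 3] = [7, 2, 4, 0, 1, 5, 3, 6]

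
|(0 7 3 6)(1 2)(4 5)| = 4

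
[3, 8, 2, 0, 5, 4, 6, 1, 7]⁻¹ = [3, 7, 2, 0, 5, 4, 6, 8, 1]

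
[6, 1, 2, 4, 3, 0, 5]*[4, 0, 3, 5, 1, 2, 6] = [6, 0, 3, 1, 5, 4, 2]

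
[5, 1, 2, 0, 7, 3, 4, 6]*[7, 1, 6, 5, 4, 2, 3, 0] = [2, 1, 6, 7, 0, 5, 4, 3]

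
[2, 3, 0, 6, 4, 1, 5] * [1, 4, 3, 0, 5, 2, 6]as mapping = [0→3, 1→0, 2→1, 3→6, 4→5, 5→4, 6→2]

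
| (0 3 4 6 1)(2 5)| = 10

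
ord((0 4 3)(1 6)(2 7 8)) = 6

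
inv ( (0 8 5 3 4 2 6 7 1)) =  (0 1 7 6 2 4 3 5 8)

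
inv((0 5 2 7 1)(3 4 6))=(0 1 7 2 5)(3 6 4)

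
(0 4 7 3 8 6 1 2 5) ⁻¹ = (0 5 2 1 6 8 3 7 4) 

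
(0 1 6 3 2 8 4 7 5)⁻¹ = (0 5 7 4 8 2 3 6 1)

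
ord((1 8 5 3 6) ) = 5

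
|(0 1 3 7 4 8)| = 6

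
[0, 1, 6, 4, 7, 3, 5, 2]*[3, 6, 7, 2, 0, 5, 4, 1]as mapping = [0→3, 1→6, 2→4, 3→0, 4→1, 5→2, 6→5, 7→7]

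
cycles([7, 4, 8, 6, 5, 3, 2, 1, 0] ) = (0 7 1 4 5 3 6 2 8)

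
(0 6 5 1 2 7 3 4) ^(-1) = (0 4 3 7 2 1 5 6) 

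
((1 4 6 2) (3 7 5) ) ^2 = (1 6) (2 4) (3 5 7) 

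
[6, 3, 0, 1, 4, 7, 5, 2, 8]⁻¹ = [2, 3, 7, 1, 4, 6, 0, 5, 8]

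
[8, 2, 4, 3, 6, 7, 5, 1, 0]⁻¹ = [8, 7, 1, 3, 2, 6, 4, 5, 0]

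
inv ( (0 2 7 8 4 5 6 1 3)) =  (0 3 1 6 5 4 8 7 2)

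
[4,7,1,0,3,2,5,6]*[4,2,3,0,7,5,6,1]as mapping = [0→7,1→1,2→2,3→4,4→0,5→3,6→5,7→6]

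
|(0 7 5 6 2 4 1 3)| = 8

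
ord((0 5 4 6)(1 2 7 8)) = 4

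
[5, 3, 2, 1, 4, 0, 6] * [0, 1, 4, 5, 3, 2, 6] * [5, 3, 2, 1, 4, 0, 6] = [2, 0, 4, 3, 1, 5, 6]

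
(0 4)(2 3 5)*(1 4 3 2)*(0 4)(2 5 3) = (0 2 5 1)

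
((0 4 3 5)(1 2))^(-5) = (0 5 3 4)(1 2)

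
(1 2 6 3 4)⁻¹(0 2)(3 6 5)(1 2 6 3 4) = (0 6)(3 5 4)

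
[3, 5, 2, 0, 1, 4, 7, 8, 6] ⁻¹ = [3, 4, 2, 0, 5, 1, 8, 6, 7] 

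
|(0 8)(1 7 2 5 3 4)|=6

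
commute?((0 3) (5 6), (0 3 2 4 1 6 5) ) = no:(0 3) (5 6) * (0 3 2 4 1 6 5) = (0 2 4 1 6), (0 3 2 4 1 6 5) * (0 3) (5 6) = (1 5 3 2 4) 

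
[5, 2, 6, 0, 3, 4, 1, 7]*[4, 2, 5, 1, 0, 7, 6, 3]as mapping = [0→7, 1→5, 2→6, 3→4, 4→1, 5→0, 6→2, 7→3]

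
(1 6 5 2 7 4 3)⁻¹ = (1 3 4 7 2 5 6)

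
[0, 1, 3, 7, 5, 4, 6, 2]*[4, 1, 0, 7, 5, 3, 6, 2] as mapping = [0→4, 1→1, 2→7, 3→2, 4→3, 5→5, 6→6, 7→0] 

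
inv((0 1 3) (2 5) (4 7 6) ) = (0 3 1) (2 5) (4 6 7) 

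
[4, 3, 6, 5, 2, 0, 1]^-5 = [2, 5, 1, 0, 6, 4, 3]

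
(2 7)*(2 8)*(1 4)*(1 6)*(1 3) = (1 4 6 3)(2 7 8)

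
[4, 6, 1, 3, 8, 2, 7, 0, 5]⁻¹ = [7, 2, 5, 3, 0, 8, 1, 6, 4]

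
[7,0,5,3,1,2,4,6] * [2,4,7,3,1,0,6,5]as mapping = [0→5,1→2,2→0,3→3,4→4,5→7,6→1,7→6]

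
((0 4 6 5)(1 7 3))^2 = (0 6)(1 3 7)(4 5)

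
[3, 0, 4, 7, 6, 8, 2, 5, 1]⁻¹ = [1, 8, 6, 0, 2, 7, 4, 3, 5]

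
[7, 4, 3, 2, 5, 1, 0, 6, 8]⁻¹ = [6, 5, 3, 2, 1, 4, 7, 0, 8]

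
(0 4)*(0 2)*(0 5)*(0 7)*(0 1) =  (0 4 2 5 7 1)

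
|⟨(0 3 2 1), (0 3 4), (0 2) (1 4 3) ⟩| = 120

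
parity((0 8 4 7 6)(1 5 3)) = even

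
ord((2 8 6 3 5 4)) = 6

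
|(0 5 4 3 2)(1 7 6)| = 15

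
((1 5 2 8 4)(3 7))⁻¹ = (1 4 8 2 5)(3 7)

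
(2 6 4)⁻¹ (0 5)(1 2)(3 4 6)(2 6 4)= (0 5)(1 6)(2 4 3)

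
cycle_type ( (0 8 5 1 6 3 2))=7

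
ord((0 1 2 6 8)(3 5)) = 10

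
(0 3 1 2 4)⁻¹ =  (0 4 2 1 3)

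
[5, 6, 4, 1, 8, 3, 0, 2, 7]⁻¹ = [6, 3, 7, 5, 2, 0, 1, 8, 4]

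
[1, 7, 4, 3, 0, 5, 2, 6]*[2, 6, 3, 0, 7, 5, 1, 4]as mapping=[0→6, 1→4, 2→7, 3→0, 4→2, 5→5, 6→3, 7→1]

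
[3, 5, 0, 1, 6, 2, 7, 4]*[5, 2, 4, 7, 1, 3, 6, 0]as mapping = [0→7, 1→3, 2→5, 3→2, 4→6, 5→4, 6→0, 7→1]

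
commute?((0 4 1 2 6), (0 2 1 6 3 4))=no:(0 4 1 2 6)*(0 2 1 6 3 4)=(2 3 4 6), (0 2 1 6 3 4)*(0 4 1 2 6)=(0 6 3 1)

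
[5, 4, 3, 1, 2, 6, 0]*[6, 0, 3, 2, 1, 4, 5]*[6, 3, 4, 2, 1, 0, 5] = [1, 3, 4, 6, 2, 0, 5]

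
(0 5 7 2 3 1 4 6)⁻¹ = (0 6 4 1 3 2 7 5)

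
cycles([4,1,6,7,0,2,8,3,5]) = (0 4)(2 6 8 5)(3 7)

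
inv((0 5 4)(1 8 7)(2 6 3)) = (0 4 5)(1 7 8)(2 3 6)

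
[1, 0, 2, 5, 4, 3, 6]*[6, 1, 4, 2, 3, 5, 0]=[1, 6, 4, 5, 3, 2, 0]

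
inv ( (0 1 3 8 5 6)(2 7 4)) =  (0 6 5 8 3 1)(2 4 7)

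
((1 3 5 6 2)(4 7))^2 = (1 5 2 3 6)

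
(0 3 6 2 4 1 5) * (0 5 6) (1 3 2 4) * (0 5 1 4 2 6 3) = (0 6 2 4) (1 3 5) 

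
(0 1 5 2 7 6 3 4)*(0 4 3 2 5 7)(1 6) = (0 6 2)(1 7)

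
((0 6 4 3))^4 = ()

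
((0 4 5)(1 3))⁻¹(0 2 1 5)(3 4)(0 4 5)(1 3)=(0 4 2 3)(1 5)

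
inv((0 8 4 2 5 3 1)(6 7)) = (0 1 3 5 2 4 8)(6 7)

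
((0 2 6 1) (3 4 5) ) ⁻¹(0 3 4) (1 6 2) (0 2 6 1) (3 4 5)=(0 1 6) (2 4 5) 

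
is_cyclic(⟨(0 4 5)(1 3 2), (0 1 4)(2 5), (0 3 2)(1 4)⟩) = no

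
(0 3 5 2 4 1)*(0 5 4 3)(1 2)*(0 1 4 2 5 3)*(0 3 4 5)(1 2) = (0 2 3 1 4)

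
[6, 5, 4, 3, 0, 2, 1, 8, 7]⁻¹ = [4, 6, 5, 3, 2, 1, 0, 8, 7]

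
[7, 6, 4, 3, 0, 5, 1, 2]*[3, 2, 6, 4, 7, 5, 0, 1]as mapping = [0→1, 1→0, 2→7, 3→4, 4→3, 5→5, 6→2, 7→6]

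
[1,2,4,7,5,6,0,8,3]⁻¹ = [6,0,1,8,2,4,5,3,7]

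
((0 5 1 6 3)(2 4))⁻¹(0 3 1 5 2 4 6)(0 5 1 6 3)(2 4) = (0 6 1 4 2 3 5)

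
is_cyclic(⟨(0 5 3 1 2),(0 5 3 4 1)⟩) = no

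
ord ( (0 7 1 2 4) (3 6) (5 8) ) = 10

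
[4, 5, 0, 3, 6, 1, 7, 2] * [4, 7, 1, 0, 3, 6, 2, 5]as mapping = [0→3, 1→6, 2→4, 3→0, 4→2, 5→7, 6→5, 7→1]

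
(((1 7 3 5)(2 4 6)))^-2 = (1 3)(2 4 6)(5 7)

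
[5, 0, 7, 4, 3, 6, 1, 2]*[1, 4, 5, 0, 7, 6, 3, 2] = [6, 1, 2, 7, 0, 3, 4, 5]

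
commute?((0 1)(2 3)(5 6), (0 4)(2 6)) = no:(0 1)(2 3)(5 6) * (0 4)(2 6) = (0 1 4)(2 3 6 5), (0 4)(2 6) * (0 1)(2 3)(5 6) = (0 4 1)(2 5 6 3)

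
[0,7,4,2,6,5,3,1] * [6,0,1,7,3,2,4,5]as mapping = [0→6,1→5,2→3,3→1,4→4,5→2,6→7,7→0]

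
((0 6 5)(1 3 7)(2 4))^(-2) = (0 6 5)(1 3 7)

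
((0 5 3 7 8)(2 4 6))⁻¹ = (0 8 7 3 5)(2 6 4)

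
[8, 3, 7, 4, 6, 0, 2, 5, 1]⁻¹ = [5, 8, 6, 1, 3, 7, 4, 2, 0]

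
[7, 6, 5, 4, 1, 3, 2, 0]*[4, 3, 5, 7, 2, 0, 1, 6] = [6, 1, 0, 2, 3, 7, 5, 4]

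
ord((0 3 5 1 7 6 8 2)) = 8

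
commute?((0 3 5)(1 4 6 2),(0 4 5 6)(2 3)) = no:(0 3 5)(1 4 6 2) * (0 4 5 6)(2 3) = (0 2 1 5 4)(3 6),(0 4 5 6)(2 3) * (0 3 5)(1 4 6 2) = (0 6 3 1 4)(2 5)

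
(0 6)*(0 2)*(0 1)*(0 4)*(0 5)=(0 6 2 1 4 5)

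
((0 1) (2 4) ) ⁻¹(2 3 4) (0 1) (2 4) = (2 4 3) 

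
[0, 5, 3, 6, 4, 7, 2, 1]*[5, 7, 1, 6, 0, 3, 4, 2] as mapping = [0→5, 1→3, 2→6, 3→4, 4→0, 5→2, 6→1, 7→7] 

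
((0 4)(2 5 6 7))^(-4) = ()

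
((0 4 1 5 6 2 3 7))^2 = (0 1 6 3)(2 7 4 5)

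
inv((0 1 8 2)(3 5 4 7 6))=(0 2 8 1)(3 6 7 4 5)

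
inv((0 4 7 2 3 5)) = (0 5 3 2 7 4)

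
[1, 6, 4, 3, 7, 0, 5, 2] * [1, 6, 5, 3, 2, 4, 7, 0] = [6, 7, 2, 3, 0, 1, 4, 5]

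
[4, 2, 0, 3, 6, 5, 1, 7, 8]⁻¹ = [2, 6, 1, 3, 0, 5, 4, 7, 8]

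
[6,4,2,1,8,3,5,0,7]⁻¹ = [7,3,2,5,1,6,0,8,4]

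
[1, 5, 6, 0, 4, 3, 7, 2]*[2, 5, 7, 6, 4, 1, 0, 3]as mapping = [0→5, 1→1, 2→0, 3→2, 4→4, 5→6, 6→3, 7→7]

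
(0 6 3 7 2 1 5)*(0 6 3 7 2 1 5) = (0 3 2 5 6 7 1)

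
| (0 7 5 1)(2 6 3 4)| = 4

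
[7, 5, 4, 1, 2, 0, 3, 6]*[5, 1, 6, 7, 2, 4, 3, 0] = [0, 4, 2, 1, 6, 5, 7, 3]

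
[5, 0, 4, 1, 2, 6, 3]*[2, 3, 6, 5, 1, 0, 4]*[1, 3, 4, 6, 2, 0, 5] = [1, 4, 3, 6, 5, 2, 0]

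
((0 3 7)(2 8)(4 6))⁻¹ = (0 7 3)(2 8)(4 6)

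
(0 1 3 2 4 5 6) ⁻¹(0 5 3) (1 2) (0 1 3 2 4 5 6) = (1 6 2) (3 4) 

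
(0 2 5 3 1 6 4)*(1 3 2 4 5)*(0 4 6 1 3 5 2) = (0 6 2 3 5) 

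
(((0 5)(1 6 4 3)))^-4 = ()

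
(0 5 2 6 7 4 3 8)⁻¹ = (0 8 3 4 7 6 2 5)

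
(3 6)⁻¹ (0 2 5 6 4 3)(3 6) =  (0 2 5 3 4 6)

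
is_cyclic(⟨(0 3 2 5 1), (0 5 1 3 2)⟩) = no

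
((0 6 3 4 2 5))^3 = (0 4)(2 6)(3 5)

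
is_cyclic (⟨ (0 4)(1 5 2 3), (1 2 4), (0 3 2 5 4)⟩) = no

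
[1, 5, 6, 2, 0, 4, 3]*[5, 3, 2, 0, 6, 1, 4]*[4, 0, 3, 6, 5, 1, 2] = [6, 0, 5, 3, 1, 2, 4]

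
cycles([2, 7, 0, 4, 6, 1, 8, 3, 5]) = (0 2)(1 7 3 4 6 8 5)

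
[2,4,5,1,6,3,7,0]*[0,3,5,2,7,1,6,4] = [5,7,1,3,6,2,4,0]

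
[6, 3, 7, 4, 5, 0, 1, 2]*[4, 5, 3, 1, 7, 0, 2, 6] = [2, 1, 6, 7, 0, 4, 5, 3]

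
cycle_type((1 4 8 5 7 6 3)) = 7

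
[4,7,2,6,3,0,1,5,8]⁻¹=[5,6,2,4,0,7,3,1,8]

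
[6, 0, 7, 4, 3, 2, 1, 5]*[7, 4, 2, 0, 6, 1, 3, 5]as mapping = [0→3, 1→7, 2→5, 3→6, 4→0, 5→2, 6→4, 7→1]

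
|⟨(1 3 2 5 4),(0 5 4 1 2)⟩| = 360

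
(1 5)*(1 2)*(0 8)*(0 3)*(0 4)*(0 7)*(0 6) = (0 8 3 4 7 6) (1 5 2) 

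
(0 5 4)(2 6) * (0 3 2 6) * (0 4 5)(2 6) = (2 4 3 6)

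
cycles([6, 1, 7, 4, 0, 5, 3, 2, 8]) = (0 6 3 4)(2 7)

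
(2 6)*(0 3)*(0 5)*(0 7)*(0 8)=(0 3 5 7 8)(2 6)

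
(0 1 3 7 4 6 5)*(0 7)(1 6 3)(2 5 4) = (0 6 4 3)(2 5 7)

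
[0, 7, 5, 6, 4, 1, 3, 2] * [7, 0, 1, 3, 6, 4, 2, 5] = [7, 5, 4, 2, 6, 0, 3, 1]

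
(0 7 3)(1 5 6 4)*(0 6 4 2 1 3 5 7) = (1 7 5 4 3 6 2)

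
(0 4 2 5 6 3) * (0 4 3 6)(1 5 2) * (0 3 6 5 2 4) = (0 6 5 3)(1 2 4)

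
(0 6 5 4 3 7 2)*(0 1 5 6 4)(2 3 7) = (0 4 7 3 2 1 5)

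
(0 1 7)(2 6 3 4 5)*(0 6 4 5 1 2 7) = (0 2 4 1)(3 5 7 6)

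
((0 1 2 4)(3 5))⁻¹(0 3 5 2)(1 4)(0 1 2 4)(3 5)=(0 2)(1 5 3 4)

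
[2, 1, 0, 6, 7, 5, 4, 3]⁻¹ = [2, 1, 0, 7, 6, 5, 3, 4]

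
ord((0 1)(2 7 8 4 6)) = 10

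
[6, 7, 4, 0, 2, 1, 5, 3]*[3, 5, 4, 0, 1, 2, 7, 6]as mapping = [0→7, 1→6, 2→1, 3→3, 4→4, 5→5, 6→2, 7→0]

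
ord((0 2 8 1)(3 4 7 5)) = 4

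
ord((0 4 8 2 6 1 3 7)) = 8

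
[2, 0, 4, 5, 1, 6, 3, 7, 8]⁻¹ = [1, 4, 0, 6, 2, 3, 5, 7, 8]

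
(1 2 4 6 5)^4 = (1 5 6 4 2)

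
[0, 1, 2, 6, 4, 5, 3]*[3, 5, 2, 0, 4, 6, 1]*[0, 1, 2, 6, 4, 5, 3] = [6, 5, 2, 1, 4, 3, 0]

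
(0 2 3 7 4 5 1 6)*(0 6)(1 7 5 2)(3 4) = (0 1)(2 4)(3 5 7)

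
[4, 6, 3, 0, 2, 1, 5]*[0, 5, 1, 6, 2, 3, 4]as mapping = [0→2, 1→4, 2→6, 3→0, 4→1, 5→5, 6→3]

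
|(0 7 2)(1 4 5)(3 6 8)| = 3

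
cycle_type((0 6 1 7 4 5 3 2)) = 8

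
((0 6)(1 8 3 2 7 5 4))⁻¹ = (0 6)(1 4 5 7 2 3 8)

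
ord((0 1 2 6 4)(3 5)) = 10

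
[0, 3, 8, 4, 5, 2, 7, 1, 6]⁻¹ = [0, 7, 5, 1, 3, 4, 8, 6, 2]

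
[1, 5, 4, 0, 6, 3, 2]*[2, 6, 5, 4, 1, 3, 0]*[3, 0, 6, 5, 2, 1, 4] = [4, 5, 0, 6, 3, 2, 1]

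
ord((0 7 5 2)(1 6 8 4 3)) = 20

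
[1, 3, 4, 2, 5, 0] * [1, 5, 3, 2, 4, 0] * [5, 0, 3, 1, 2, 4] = [4, 3, 2, 1, 5, 0]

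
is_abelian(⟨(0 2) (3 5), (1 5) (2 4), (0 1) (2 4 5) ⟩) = no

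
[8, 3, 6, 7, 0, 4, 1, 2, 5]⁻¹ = [4, 6, 7, 1, 5, 8, 2, 3, 0]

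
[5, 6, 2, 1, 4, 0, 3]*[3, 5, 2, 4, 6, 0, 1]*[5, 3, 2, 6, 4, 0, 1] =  [5, 3, 2, 0, 1, 6, 4]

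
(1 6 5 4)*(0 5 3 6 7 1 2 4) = (0 5)(1 7)(2 4)(3 6)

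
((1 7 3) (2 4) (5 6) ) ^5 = (1 3 7) (2 4) (5 6) 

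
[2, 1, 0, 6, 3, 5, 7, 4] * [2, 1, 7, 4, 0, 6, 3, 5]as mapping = [0→7, 1→1, 2→2, 3→3, 4→4, 5→6, 6→5, 7→0]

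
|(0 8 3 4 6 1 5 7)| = 8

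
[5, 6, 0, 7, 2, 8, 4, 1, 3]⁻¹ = [2, 7, 4, 8, 6, 0, 1, 3, 5]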